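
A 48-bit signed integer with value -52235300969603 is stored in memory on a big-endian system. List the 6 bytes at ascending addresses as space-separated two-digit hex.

D0 7E 05 70 E3 7D

Two's complement of -52235300969603 in 48 bits: 52235300969603 = 0x2F81FA8F1C83; invert → 0xD07E0570E37C; add 1 → 0xD07E0570E37D.
Split into bytes (most-significant first): D0 7E 05 70 E3 7D.
In big-endian order the high byte comes first in memory.
So the memory order matches the most-significant-first order: D0 7E 05 70 E3 7D.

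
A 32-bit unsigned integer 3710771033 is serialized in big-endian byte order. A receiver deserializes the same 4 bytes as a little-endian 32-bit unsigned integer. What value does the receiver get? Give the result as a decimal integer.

1507798493

3710771033 in 32-bit hexadecimal is 0xDD2DDF59.
Stored big-endian, the bytes at ascending addresses are DD 2D DF 59.
Read back as little-endian, the first byte is least significant, giving 0x59DF2DDD.
0x59DF2DDD = 1507798493.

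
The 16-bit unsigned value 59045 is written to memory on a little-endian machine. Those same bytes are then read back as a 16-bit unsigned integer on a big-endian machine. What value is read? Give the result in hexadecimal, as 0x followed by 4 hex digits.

0xA5E6

59045 in 16-bit hexadecimal is 0xE6A5.
Stored little-endian, the bytes at ascending addresses are A5 E6.
Read back as big-endian, the last byte is least significant, giving 0xA5E6.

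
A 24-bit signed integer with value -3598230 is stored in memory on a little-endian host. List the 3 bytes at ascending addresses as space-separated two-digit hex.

Two's complement of -3598230 in 24 bits: 3598230 = 0x36E796; invert → 0xC91869; add 1 → 0xC9186A.
Split into bytes (most-significant first): C9 18 6A.
Little-endian: lowest address holds the least-significant byte.
So at ascending addresses the bytes are 6A 18 C9.

6A 18 C9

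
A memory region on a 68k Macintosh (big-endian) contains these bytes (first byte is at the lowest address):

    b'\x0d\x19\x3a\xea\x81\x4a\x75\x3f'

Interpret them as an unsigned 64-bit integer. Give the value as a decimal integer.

943850375776728383

In big-endian order the high byte comes first in memory.
The bytes are already most-significant first: 0x0D193AEA814A753F.
0x0D193AEA814A753F = 943850375776728383.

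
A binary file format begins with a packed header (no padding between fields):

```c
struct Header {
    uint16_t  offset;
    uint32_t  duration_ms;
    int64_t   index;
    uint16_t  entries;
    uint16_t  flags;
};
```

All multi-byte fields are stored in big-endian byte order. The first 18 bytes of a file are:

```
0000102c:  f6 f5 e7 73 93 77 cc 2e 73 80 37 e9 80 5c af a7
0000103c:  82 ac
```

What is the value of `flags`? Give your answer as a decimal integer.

33452

`flags` follows `offset` (2 B), `duration_ms` (4 B), `index` (8 B), `entries` (2 B), so it starts at offset 2 + 4 + 8 + 2 = 16 and occupies 2 bytes.
Bytes at offsets 16..17: 82 AC.
In big-endian order the high byte comes first in memory.
The bytes are already most-significant first: 0x82AC.
0x82AC = 33452.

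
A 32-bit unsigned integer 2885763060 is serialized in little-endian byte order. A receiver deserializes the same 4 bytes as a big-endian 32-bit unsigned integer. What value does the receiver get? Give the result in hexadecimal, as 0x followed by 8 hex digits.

0xF43F01AC

2885763060 in 32-bit hexadecimal is 0xAC013FF4.
Stored little-endian, the bytes at ascending addresses are F4 3F 01 AC.
Read back as big-endian, the last byte is least significant, giving 0xF43F01AC.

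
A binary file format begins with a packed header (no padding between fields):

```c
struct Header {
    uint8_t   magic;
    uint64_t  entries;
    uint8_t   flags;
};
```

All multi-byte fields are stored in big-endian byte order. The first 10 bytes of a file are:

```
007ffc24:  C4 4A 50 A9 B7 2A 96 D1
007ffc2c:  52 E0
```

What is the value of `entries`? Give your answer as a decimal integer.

`entries` follows `magic` (1 byte), so it starts at byte offset 1 and occupies 8 bytes.
Bytes at offsets 1..8: 4A 50 A9 B7 2A 96 D1 52.
In big-endian order the high byte comes first in memory.
The bytes are already most-significant first: 0x4A50A9B72A96D152.
0x4A50A9B72A96D152 = 5354966561102156114.

5354966561102156114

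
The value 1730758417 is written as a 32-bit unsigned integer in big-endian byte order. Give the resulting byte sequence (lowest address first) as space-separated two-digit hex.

1730758417 in hexadecimal, padded to 32 bits, is 0x67294711.
Split into bytes (most-significant first): 67 29 47 11.
Big-endian: lowest address holds the most-significant byte.
So the memory order matches the most-significant-first order: 67 29 47 11.

67 29 47 11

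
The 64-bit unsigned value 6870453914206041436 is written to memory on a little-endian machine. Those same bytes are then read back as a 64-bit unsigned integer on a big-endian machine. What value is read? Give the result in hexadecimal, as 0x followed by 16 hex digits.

0x5C75F1096FC1585F

6870453914206041436 in 64-bit hexadecimal is 0x5F58C16F09F1755C.
Stored little-endian, the bytes at ascending addresses are 5C 75 F1 09 6F C1 58 5F.
Read back as big-endian, the last byte is least significant, giving 0x5C75F1096FC1585F.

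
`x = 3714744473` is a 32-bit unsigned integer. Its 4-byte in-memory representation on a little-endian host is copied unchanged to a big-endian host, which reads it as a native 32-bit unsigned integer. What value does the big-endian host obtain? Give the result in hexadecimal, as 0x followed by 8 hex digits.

3714744473 in 32-bit hexadecimal is 0xDD6A8099.
Stored little-endian, the bytes at ascending addresses are 99 80 6A DD.
Read back as big-endian, the last byte is least significant, giving 0x99806ADD.

0x99806ADD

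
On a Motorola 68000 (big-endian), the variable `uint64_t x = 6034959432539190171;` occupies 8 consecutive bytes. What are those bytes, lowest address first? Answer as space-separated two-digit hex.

6034959432539190171 in hexadecimal, padded to 64 bits, is 0x53C07BA11A64339B.
Split into bytes (most-significant first): 53 C0 7B A1 1A 64 33 9B.
In big-endian order the high byte comes first in memory.
So the memory order matches the most-significant-first order: 53 C0 7B A1 1A 64 33 9B.

53 C0 7B A1 1A 64 33 9B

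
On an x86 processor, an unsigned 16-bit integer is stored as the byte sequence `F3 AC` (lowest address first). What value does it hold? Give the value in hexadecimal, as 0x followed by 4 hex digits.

0xACF3

Little-endian: lowest address holds the least-significant byte.
Reassemble most-significant byte first: AC F3 → 0xACF3.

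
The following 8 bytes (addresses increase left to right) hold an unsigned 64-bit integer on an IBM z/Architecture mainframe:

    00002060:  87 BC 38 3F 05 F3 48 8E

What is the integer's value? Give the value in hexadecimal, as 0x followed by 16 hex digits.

0x87BC383F05F3488E

Big-endian: lowest address holds the most-significant byte.
The bytes are already most-significant first: 0x87BC383F05F3488E.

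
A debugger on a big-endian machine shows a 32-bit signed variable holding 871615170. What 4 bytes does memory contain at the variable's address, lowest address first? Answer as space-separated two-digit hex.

33 F3 CA C2

871615170 in hexadecimal, padded to 32 bits, is 0x33F3CAC2.
Split into bytes (most-significant first): 33 F3 CA C2.
In big-endian order the high byte comes first in memory.
So the memory order matches the most-significant-first order: 33 F3 CA C2.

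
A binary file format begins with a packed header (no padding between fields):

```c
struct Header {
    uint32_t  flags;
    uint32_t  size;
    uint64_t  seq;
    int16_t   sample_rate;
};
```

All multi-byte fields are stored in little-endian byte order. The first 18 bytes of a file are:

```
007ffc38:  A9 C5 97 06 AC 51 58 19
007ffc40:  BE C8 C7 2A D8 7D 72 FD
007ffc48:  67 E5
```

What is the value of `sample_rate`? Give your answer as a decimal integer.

-6809

`sample_rate` follows `flags` (4 B), `size` (4 B), `seq` (8 B), so it starts at offset 4 + 4 + 8 = 16 and occupies 2 bytes.
Bytes at offsets 16..17: 67 E5.
In little-endian order the low byte comes first in memory.
Reassemble most-significant byte first: E5 67 → 0xE567.
Top bit is set, so as a signed 16-bit value this is 0xE567 − 2^16 = -6809.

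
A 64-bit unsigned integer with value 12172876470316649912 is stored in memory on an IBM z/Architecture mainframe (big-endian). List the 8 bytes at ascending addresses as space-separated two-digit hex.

12172876470316649912 in hexadecimal, padded to 64 bits, is 0xA8EEBEA7B3EF4DB8.
Split into bytes (most-significant first): A8 EE BE A7 B3 EF 4D B8.
In big-endian order the high byte comes first in memory.
So the memory order matches the most-significant-first order: A8 EE BE A7 B3 EF 4D B8.

A8 EE BE A7 B3 EF 4D B8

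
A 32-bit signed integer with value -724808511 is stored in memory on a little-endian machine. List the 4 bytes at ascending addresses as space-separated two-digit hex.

C1 4C CC D4

Two's complement of -724808511 in 32 bits: 724808511 = 0x2B33B33F; invert → 0xD4CC4CC0; add 1 → 0xD4CC4CC1.
Split into bytes (most-significant first): D4 CC 4C C1.
Little-endian: lowest address holds the least-significant byte.
So at ascending addresses the bytes are C1 4C CC D4.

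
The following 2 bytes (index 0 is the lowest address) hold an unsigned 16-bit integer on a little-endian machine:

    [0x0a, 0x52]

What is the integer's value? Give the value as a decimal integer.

In little-endian order the low byte comes first in memory.
Reassemble most-significant byte first: 52 0A → 0x520A.
0x520A = 21002.

21002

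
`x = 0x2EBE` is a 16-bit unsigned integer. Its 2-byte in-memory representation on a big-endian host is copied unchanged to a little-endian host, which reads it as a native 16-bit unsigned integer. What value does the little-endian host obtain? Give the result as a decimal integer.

Stored big-endian, the bytes at ascending addresses are 2E BE.
Read back as little-endian, the first byte is least significant, giving 0xBE2E.
0xBE2E = 48686.

48686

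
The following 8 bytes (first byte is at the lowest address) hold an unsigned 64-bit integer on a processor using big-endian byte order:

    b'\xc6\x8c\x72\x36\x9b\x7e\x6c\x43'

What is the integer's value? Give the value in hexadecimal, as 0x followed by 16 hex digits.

Big-endian stores the most-significant byte at the lowest address.
The bytes are already most-significant first: 0xC68C72369B7E6C43.

0xC68C72369B7E6C43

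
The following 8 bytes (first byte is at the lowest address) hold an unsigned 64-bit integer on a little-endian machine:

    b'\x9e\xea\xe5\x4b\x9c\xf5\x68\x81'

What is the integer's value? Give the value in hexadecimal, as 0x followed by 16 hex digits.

Little-endian stores the least-significant byte at the lowest address.
Reassemble most-significant byte first: 81 68 F5 9C 4B E5 EA 9E → 0x8168F59C4BE5EA9E.

0x8168F59C4BE5EA9E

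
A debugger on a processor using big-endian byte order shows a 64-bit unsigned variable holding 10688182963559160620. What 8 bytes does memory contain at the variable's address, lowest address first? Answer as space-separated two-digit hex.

94 54 0D C6 E5 53 5B 2C

10688182963559160620 in hexadecimal, padded to 64 bits, is 0x94540DC6E5535B2C.
Split into bytes (most-significant first): 94 54 0D C6 E5 53 5B 2C.
Big-endian: lowest address holds the most-significant byte.
So the memory order matches the most-significant-first order: 94 54 0D C6 E5 53 5B 2C.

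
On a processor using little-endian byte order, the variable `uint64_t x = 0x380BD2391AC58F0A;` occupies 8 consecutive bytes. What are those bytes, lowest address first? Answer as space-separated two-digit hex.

0A 8F C5 1A 39 D2 0B 38

Split into bytes (most-significant first): 38 0B D2 39 1A C5 8F 0A.
Little-endian: lowest address holds the least-significant byte.
So at ascending addresses the bytes are 0A 8F C5 1A 39 D2 0B 38.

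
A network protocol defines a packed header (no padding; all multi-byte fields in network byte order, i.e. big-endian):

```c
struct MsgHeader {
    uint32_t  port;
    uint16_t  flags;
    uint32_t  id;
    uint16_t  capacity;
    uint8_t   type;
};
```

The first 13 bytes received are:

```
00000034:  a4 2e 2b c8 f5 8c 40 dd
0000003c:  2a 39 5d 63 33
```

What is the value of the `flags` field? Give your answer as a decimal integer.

`flags` follows `port` (4 bytes), so it starts at byte offset 4 and occupies 2 bytes.
Bytes at offsets 4..5: F5 8C.
Big-endian stores the most-significant byte at the lowest address.
The bytes are already most-significant first: 0xF58C.
0xF58C = 62860.

62860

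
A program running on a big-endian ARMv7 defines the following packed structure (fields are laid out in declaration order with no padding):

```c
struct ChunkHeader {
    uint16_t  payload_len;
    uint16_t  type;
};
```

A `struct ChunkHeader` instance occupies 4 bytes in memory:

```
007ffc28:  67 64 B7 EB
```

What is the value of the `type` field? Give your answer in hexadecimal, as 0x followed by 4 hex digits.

0xB7EB

`type` follows `payload_len` (2 bytes), so it starts at byte offset 2 and occupies 2 bytes.
Bytes at offsets 2..3: B7 EB.
Big-endian: lowest address holds the most-significant byte.
The bytes are already most-significant first: 0xB7EB.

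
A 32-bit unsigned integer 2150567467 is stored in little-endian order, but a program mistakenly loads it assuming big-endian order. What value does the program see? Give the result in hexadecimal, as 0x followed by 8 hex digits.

2150567467 in 32-bit hexadecimal is 0x802F0E2B.
Stored little-endian, the bytes at ascending addresses are 2B 0E 2F 80.
Read back as big-endian, the last byte is least significant, giving 0x2B0E2F80.

0x2B0E2F80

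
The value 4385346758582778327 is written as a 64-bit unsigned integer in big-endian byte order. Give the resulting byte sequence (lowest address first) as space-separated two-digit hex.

4385346758582778327 in hexadecimal, padded to 64 bits, is 0x3CDBE1A4723CB9D7.
Split into bytes (most-significant first): 3C DB E1 A4 72 3C B9 D7.
Big-endian: lowest address holds the most-significant byte.
So the memory order matches the most-significant-first order: 3C DB E1 A4 72 3C B9 D7.

3C DB E1 A4 72 3C B9 D7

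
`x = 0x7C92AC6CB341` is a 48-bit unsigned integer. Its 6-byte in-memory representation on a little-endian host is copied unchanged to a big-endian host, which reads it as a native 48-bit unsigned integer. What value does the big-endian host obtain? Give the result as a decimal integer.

Stored little-endian, the bytes at ascending addresses are 41 B3 6C AC 92 7C.
Read back as big-endian, the last byte is least significant, giving 0x41B36CAC927C.
0x41B36CAC927C = 72238878200444.

72238878200444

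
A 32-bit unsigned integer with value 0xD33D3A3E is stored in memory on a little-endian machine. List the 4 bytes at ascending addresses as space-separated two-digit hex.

Split into bytes (most-significant first): D3 3D 3A 3E.
In little-endian order the low byte comes first in memory.
So at ascending addresses the bytes are 3E 3A 3D D3.

3E 3A 3D D3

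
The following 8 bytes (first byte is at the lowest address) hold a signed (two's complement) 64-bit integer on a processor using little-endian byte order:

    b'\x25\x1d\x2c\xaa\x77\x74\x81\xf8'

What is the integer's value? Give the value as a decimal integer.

Little-endian: lowest address holds the least-significant byte.
Reassemble most-significant byte first: F8 81 74 77 AA 2C 1D 25 → 0xF8817477AA2C1D25.
Top bit is set, so as a signed 64-bit value this is 0xF8817477AA2C1D25 − 2^64 = -540022423002800859.

-540022423002800859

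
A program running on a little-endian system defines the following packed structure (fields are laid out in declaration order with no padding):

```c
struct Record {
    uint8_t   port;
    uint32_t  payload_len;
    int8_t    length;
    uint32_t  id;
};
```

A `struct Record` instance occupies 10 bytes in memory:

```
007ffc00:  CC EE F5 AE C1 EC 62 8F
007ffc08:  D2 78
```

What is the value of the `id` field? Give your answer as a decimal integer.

`id` follows `port` (1 B), `payload_len` (4 B), `length` (1 B), so it starts at offset 1 + 4 + 1 = 6 and occupies 4 bytes.
Bytes at offsets 6..9: 62 8F D2 78.
Little-endian stores the least-significant byte at the lowest address.
Reassemble most-significant byte first: 78 D2 8F 62 → 0x78D28F62.
0x78D28F62 = 2027065186.

2027065186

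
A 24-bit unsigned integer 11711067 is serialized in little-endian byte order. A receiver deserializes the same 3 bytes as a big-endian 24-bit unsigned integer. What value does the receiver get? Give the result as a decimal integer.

11711067 in 24-bit hexadecimal is 0xB2B25B.
Stored little-endian, the bytes at ascending addresses are 5B B2 B2.
Read back as big-endian, the last byte is least significant, giving 0x5BB2B2.
0x5BB2B2 = 6009522.

6009522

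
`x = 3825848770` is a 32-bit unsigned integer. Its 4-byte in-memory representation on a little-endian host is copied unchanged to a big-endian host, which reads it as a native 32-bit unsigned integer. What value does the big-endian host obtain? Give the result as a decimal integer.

3268479460

3825848770 in 32-bit hexadecimal is 0xE409D1C2.
Stored little-endian, the bytes at ascending addresses are C2 D1 09 E4.
Read back as big-endian, the last byte is least significant, giving 0xC2D109E4.
0xC2D109E4 = 3268479460.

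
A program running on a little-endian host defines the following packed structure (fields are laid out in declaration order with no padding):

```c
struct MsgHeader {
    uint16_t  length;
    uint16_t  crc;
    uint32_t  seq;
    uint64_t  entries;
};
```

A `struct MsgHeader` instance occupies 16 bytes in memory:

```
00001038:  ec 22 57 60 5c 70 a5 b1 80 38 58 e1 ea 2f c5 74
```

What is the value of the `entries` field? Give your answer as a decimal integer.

8414184164661147776

`entries` follows `length` (2 B), `crc` (2 B), `seq` (4 B), so it starts at offset 2 + 2 + 4 = 8 and occupies 8 bytes.
Bytes at offsets 8..15: 80 38 58 E1 EA 2F C5 74.
Little-endian: lowest address holds the least-significant byte.
Reassemble most-significant byte first: 74 C5 2F EA E1 58 38 80 → 0x74C52FEAE1583880.
0x74C52FEAE1583880 = 8414184164661147776.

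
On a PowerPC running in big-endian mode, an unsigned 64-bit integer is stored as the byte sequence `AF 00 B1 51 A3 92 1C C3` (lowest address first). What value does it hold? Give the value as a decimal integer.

12610273920832117955

In big-endian order the high byte comes first in memory.
The bytes are already most-significant first: 0xAF00B151A3921CC3.
0xAF00B151A3921CC3 = 12610273920832117955.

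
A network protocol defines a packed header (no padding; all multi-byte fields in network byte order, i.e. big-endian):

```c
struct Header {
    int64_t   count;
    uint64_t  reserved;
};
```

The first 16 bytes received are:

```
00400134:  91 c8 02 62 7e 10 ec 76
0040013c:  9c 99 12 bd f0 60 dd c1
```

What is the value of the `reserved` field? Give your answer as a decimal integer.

11284070948344487361

`reserved` follows `count` (8 bytes), so it starts at byte offset 8 and occupies 8 bytes.
Bytes at offsets 8..15: 9C 99 12 BD F0 60 DD C1.
Big-endian: lowest address holds the most-significant byte.
The bytes are already most-significant first: 0x9C9912BDF060DDC1.
0x9C9912BDF060DDC1 = 11284070948344487361.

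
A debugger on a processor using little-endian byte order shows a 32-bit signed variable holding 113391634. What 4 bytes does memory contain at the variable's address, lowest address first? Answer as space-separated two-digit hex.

12 38 C2 06

113391634 in hexadecimal, padded to 32 bits, is 0x06C23812.
Split into bytes (most-significant first): 06 C2 38 12.
Little-endian: lowest address holds the least-significant byte.
So at ascending addresses the bytes are 12 38 C2 06.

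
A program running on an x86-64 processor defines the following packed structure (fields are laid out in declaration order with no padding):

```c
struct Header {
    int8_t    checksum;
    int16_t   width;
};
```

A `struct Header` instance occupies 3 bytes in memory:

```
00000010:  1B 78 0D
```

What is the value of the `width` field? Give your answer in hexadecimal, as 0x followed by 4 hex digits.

`width` follows `checksum` (1 byte), so it starts at byte offset 1 and occupies 2 bytes.
Bytes at offsets 1..2: 78 0D.
In little-endian order the low byte comes first in memory.
Reassemble most-significant byte first: 0D 78 → 0x0D78.

0x0D78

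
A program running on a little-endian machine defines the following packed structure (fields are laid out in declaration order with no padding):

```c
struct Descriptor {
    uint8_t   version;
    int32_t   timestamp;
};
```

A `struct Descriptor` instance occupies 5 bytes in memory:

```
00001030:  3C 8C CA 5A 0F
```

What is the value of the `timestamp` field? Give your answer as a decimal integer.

`timestamp` follows `version` (1 byte), so it starts at byte offset 1 and occupies 4 bytes.
Bytes at offsets 1..4: 8C CA 5A 0F.
Little-endian: lowest address holds the least-significant byte.
Reassemble most-significant byte first: 0F 5A CA 8C → 0x0F5ACA8C.
0x0F5ACA8C = 257608332.

257608332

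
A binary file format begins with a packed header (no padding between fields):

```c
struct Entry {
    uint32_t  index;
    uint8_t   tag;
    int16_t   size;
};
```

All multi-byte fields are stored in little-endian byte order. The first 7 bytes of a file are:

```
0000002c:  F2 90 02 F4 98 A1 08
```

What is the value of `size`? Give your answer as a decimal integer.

2209

`size` follows `index` (4 B), `tag` (1 B), so it starts at offset 4 + 1 = 5 and occupies 2 bytes.
Bytes at offsets 5..6: A1 08.
Little-endian: lowest address holds the least-significant byte.
Reassemble most-significant byte first: 08 A1 → 0x08A1.
0x08A1 = 2209.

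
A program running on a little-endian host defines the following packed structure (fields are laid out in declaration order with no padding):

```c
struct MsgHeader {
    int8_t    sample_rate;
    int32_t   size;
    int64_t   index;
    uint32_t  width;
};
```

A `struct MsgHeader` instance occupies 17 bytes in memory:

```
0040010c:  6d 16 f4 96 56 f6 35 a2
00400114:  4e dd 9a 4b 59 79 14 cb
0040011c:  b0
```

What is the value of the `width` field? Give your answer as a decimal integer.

`width` follows `sample_rate` (1 B), `size` (4 B), `index` (8 B), so it starts at offset 1 + 4 + 8 = 13 and occupies 4 bytes.
Bytes at offsets 13..16: 79 14 CB B0.
In little-endian order the low byte comes first in memory.
Reassemble most-significant byte first: B0 CB 14 79 → 0xB0CB1479.
0xB0CB1479 = 2966099065.

2966099065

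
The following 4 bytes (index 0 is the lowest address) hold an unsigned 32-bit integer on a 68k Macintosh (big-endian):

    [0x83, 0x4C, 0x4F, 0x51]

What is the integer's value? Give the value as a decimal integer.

2202816337

Big-endian: lowest address holds the most-significant byte.
The bytes are already most-significant first: 0x834C4F51.
0x834C4F51 = 2202816337.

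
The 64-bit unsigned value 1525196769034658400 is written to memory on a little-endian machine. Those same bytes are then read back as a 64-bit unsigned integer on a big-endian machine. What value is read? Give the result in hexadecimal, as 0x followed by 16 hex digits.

0x6062E26E61962A15

1525196769034658400 in 64-bit hexadecimal is 0x152A96616EE26260.
Stored little-endian, the bytes at ascending addresses are 60 62 E2 6E 61 96 2A 15.
Read back as big-endian, the last byte is least significant, giving 0x6062E26E61962A15.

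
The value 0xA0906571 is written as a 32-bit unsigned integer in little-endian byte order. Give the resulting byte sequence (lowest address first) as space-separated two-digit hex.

71 65 90 A0

Split into bytes (most-significant first): A0 90 65 71.
In little-endian order the low byte comes first in memory.
So at ascending addresses the bytes are 71 65 90 A0.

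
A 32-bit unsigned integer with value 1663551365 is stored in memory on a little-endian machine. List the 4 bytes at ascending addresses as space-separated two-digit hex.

85 C7 27 63

1663551365 in hexadecimal, padded to 32 bits, is 0x6327C785.
Split into bytes (most-significant first): 63 27 C7 85.
Little-endian: lowest address holds the least-significant byte.
So at ascending addresses the bytes are 85 C7 27 63.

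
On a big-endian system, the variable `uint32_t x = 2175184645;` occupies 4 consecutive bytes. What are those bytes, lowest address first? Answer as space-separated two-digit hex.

2175184645 in hexadecimal, padded to 32 bits, is 0x81A6AF05.
Split into bytes (most-significant first): 81 A6 AF 05.
Big-endian stores the most-significant byte at the lowest address.
So the memory order matches the most-significant-first order: 81 A6 AF 05.

81 A6 AF 05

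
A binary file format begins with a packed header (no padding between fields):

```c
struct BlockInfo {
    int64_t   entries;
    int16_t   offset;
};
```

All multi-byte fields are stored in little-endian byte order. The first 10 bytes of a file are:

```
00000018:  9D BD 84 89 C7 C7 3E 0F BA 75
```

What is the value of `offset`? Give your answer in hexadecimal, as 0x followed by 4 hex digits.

`offset` follows `entries` (8 bytes), so it starts at byte offset 8 and occupies 2 bytes.
Bytes at offsets 8..9: BA 75.
Little-endian stores the least-significant byte at the lowest address.
Reassemble most-significant byte first: 75 BA → 0x75BA.

0x75BA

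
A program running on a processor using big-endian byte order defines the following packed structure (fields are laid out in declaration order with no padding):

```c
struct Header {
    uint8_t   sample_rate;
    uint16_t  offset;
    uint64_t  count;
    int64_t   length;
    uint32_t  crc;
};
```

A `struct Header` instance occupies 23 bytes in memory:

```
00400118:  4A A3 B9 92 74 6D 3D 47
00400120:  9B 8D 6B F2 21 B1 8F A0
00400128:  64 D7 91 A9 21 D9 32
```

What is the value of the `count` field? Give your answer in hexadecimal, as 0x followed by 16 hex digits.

0x92746D3D479B8D6B

`count` follows `sample_rate` (1 B), `offset` (2 B), so it starts at offset 1 + 2 = 3 and occupies 8 bytes.
Bytes at offsets 3..10: 92 74 6D 3D 47 9B 8D 6B.
Big-endian: lowest address holds the most-significant byte.
The bytes are already most-significant first: 0x92746D3D479B8D6B.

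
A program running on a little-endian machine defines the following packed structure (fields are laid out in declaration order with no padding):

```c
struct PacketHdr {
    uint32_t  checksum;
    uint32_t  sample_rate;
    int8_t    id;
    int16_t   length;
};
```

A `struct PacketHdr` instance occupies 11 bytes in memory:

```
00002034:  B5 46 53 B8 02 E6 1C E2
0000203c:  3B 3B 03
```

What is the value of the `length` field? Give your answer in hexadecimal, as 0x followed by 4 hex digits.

0x033B

`length` follows `checksum` (4 B), `sample_rate` (4 B), `id` (1 B), so it starts at offset 4 + 4 + 1 = 9 and occupies 2 bytes.
Bytes at offsets 9..10: 3B 03.
Little-endian: lowest address holds the least-significant byte.
Reassemble most-significant byte first: 03 3B → 0x033B.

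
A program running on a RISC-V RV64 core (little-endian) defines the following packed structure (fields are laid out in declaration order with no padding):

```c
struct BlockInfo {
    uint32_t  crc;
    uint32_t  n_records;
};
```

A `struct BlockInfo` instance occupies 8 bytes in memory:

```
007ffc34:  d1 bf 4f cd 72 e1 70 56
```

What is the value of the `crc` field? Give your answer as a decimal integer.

`crc` is the first field, at byte offset 0, occupying 4 bytes.
Bytes at offsets 0..3: D1 BF 4F CD.
In little-endian order the low byte comes first in memory.
Reassemble most-significant byte first: CD 4F BF D1 → 0xCD4FBFD1.
0xCD4FBFD1 = 3444555729.

3444555729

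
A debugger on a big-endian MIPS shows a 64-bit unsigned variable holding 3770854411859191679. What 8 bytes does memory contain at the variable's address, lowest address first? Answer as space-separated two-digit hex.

3770854411859191679 in hexadecimal, padded to 64 bits, is 0x3454C41BD694E77F.
Split into bytes (most-significant first): 34 54 C4 1B D6 94 E7 7F.
In big-endian order the high byte comes first in memory.
So the memory order matches the most-significant-first order: 34 54 C4 1B D6 94 E7 7F.

34 54 C4 1B D6 94 E7 7F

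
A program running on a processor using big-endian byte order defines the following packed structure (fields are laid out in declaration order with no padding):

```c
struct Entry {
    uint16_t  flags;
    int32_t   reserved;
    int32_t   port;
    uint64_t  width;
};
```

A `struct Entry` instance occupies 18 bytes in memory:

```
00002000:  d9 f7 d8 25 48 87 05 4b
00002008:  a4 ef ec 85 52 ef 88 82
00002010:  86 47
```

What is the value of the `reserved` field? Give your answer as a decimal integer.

-668645241

`reserved` follows `flags` (2 bytes), so it starts at byte offset 2 and occupies 4 bytes.
Bytes at offsets 2..5: D8 25 48 87.
In big-endian order the high byte comes first in memory.
The bytes are already most-significant first: 0xD8254887.
Top bit is set, so as a signed 32-bit value this is 0xD8254887 − 2^32 = -668645241.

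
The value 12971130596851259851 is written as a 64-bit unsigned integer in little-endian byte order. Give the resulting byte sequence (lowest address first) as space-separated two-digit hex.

CB 19 85 C8 8D B6 02 B4

12971130596851259851 in hexadecimal, padded to 64 bits, is 0xB402B68DC88519CB.
Split into bytes (most-significant first): B4 02 B6 8D C8 85 19 CB.
Little-endian stores the least-significant byte at the lowest address.
So at ascending addresses the bytes are CB 19 85 C8 8D B6 02 B4.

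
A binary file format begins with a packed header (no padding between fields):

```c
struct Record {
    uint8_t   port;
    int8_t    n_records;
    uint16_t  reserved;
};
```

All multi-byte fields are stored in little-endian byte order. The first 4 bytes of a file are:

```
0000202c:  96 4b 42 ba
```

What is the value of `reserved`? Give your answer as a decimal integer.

`reserved` follows `port` (1 B), `n_records` (1 B), so it starts at offset 1 + 1 = 2 and occupies 2 bytes.
Bytes at offsets 2..3: 42 BA.
In little-endian order the low byte comes first in memory.
Reassemble most-significant byte first: BA 42 → 0xBA42.
0xBA42 = 47682.

47682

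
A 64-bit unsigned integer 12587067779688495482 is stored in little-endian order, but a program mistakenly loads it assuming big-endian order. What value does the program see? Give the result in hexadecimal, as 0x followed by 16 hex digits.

12587067779688495482 in 64-bit hexadecimal is 0xAEAE3F74DC18F97A.
Stored little-endian, the bytes at ascending addresses are 7A F9 18 DC 74 3F AE AE.
Read back as big-endian, the last byte is least significant, giving 0x7AF918DC743FAEAE.

0x7AF918DC743FAEAE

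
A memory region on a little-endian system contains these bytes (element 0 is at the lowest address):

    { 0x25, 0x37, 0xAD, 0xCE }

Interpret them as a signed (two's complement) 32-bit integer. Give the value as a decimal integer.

-827508955

Little-endian stores the least-significant byte at the lowest address.
Reassemble most-significant byte first: CE AD 37 25 → 0xCEAD3725.
Top bit is set, so as a signed 32-bit value this is 0xCEAD3725 − 2^32 = -827508955.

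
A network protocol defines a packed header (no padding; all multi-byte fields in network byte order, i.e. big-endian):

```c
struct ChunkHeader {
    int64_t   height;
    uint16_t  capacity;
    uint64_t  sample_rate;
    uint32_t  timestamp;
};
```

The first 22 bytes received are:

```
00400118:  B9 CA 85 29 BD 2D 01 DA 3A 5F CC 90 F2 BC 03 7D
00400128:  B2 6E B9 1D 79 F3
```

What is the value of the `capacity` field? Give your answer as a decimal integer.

14943

`capacity` follows `height` (8 bytes), so it starts at byte offset 8 and occupies 2 bytes.
Bytes at offsets 8..9: 3A 5F.
In big-endian order the high byte comes first in memory.
The bytes are already most-significant first: 0x3A5F.
0x3A5F = 14943.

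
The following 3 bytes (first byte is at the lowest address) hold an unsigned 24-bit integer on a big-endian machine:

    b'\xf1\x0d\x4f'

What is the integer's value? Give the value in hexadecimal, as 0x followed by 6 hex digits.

0xF10D4F

Big-endian stores the most-significant byte at the lowest address.
The bytes are already most-significant first: 0xF10D4F.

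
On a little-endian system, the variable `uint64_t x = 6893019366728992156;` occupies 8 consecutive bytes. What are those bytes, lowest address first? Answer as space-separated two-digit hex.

6893019366728992156 in hexadecimal, padded to 64 bits, is 0x5FA8EC97DFC5059C.
Split into bytes (most-significant first): 5F A8 EC 97 DF C5 05 9C.
In little-endian order the low byte comes first in memory.
So at ascending addresses the bytes are 9C 05 C5 DF 97 EC A8 5F.

9C 05 C5 DF 97 EC A8 5F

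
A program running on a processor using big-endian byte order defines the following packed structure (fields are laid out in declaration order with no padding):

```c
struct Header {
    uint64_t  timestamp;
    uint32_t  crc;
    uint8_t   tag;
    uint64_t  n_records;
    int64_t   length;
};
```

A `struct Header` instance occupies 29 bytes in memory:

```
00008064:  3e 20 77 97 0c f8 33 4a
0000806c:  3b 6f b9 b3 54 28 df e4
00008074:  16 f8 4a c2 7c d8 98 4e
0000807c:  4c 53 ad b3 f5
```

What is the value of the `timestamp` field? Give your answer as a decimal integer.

`timestamp` is the first field, at byte offset 0, occupying 8 bytes.
Bytes at offsets 0..7: 3E 20 77 97 0C F8 33 4A.
Big-endian: lowest address holds the most-significant byte.
The bytes are already most-significant first: 0x3E2077970CF8334A.
0x3E2077970CF8334A = 4476709520247632714.

4476709520247632714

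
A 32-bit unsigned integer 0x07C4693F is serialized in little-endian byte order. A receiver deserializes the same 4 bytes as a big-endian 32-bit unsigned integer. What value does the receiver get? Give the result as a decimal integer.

1063896071

Stored little-endian, the bytes at ascending addresses are 3F 69 C4 07.
Read back as big-endian, the last byte is least significant, giving 0x3F69C407.
0x3F69C407 = 1063896071.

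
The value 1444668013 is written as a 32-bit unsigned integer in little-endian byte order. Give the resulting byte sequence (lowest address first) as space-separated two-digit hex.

6D E2 1B 56

1444668013 in hexadecimal, padded to 32 bits, is 0x561BE26D.
Split into bytes (most-significant first): 56 1B E2 6D.
Little-endian: lowest address holds the least-significant byte.
So at ascending addresses the bytes are 6D E2 1B 56.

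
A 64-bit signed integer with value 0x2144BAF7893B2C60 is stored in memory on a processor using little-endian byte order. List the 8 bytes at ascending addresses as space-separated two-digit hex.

60 2C 3B 89 F7 BA 44 21

Split into bytes (most-significant first): 21 44 BA F7 89 3B 2C 60.
In little-endian order the low byte comes first in memory.
So at ascending addresses the bytes are 60 2C 3B 89 F7 BA 44 21.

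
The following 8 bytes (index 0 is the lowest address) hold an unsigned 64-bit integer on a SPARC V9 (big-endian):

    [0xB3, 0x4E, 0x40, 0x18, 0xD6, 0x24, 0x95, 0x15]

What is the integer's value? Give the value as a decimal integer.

Big-endian stores the most-significant byte at the lowest address.
The bytes are already most-significant first: 0xB34E4018D6249515.
0xB34E4018D6249515 = 12920334856388646165.

12920334856388646165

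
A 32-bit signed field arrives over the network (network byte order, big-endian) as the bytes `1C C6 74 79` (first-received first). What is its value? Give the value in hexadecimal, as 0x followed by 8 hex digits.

Big-endian stores the most-significant byte at the lowest address.
The bytes are already most-significant first: 0x1CC67479.

0x1CC67479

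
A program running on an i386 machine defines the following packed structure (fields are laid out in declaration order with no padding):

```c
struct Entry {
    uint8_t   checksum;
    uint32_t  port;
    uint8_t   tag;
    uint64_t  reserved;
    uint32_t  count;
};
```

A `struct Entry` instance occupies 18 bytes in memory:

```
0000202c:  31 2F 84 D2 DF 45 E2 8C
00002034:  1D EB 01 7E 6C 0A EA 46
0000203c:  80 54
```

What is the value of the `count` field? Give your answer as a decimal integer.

`count` follows `checksum` (1 B), `port` (4 B), `tag` (1 B), `reserved` (8 B), so it starts at offset 1 + 4 + 1 + 8 = 14 and occupies 4 bytes.
Bytes at offsets 14..17: EA 46 80 54.
Little-endian: lowest address holds the least-significant byte.
Reassemble most-significant byte first: 54 80 46 EA → 0x548046EA.
0x548046EA = 1417692906.

1417692906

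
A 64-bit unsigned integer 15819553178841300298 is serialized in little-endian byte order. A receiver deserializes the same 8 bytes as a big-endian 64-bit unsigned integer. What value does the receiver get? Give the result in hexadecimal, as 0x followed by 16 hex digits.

15819553178841300298 in 64-bit hexadecimal is 0xDB8A57CCF23CBD4A.
Stored little-endian, the bytes at ascending addresses are 4A BD 3C F2 CC 57 8A DB.
Read back as big-endian, the last byte is least significant, giving 0x4ABD3CF2CC578ADB.

0x4ABD3CF2CC578ADB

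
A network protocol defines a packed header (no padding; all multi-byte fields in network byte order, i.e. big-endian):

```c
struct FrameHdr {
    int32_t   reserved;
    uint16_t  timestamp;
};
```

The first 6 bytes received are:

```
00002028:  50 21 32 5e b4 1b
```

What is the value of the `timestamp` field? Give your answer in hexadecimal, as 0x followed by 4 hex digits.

0xB41B

`timestamp` follows `reserved` (4 bytes), so it starts at byte offset 4 and occupies 2 bytes.
Bytes at offsets 4..5: B4 1B.
In big-endian order the high byte comes first in memory.
The bytes are already most-significant first: 0xB41B.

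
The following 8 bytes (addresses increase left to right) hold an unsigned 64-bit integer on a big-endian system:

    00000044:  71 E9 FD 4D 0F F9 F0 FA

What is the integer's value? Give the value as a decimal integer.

8208370303281787130

Big-endian: lowest address holds the most-significant byte.
The bytes are already most-significant first: 0x71E9FD4D0FF9F0FA.
0x71E9FD4D0FF9F0FA = 8208370303281787130.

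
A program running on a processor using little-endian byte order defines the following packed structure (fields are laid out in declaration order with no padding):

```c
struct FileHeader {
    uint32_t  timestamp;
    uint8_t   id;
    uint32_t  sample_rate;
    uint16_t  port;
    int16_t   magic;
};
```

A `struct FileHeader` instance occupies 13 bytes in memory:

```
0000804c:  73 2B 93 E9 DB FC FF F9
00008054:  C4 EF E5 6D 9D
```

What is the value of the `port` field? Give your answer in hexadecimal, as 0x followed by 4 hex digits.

`port` follows `timestamp` (4 B), `id` (1 B), `sample_rate` (4 B), so it starts at offset 4 + 1 + 4 = 9 and occupies 2 bytes.
Bytes at offsets 9..10: EF E5.
Little-endian: lowest address holds the least-significant byte.
Reassemble most-significant byte first: E5 EF → 0xE5EF.

0xE5EF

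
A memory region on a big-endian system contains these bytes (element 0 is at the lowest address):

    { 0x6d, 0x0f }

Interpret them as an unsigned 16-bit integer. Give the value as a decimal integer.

27919

Big-endian stores the most-significant byte at the lowest address.
The bytes are already most-significant first: 0x6D0F.
0x6D0F = 27919.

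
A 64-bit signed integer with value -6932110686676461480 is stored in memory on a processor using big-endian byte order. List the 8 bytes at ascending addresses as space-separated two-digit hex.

9F CC 32 0E F0 F5 D8 58

Two's complement of -6932110686676461480 in 64 bits: 6932110686676461480 = 0x6033CDF10F0A27A8; invert → 0x9FCC320EF0F5D857; add 1 → 0x9FCC320EF0F5D858.
Split into bytes (most-significant first): 9F CC 32 0E F0 F5 D8 58.
In big-endian order the high byte comes first in memory.
So the memory order matches the most-significant-first order: 9F CC 32 0E F0 F5 D8 58.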